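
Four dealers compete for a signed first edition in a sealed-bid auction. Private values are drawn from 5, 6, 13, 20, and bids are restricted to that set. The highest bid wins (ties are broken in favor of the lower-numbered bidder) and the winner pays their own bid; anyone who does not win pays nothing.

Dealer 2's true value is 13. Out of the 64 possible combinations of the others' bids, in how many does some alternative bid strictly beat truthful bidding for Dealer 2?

Others bid (5, 5, 5): truth gives 0; bid 6 gives 7 > 0. Violating.
Others bid (5, 5, 6): truth gives 0; bid 6 gives 7 > 0. Violating.
Others bid (5, 6, 5): truth gives 0; bid 6 gives 7 > 0. Violating.
Others bid (5, 6, 6): truth gives 0; bid 6 gives 7 > 0. Violating.
Others bid (5, 5, 13): truth gives 0; no alternative beats it.
Others bid (5, 5, 20): truth gives 0; no alternative beats it.
(Checking all 64 profiles: 4 have a profitable deviation, 60 do not.)

4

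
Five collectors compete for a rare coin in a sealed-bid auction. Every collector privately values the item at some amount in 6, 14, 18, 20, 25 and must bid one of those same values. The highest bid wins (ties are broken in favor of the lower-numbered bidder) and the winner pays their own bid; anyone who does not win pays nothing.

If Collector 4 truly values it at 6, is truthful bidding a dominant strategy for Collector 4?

Check each profile of the others' bids and compare truth against every alternative bid.
Others bid (6, 6, 6, 6): truth gives 0, best alternative gives -8.
Others bid (6, 6, 6, 14): truth gives 0, best alternative gives -8.
Others bid (6, 6, 6, 18): truth gives 0, best alternative gives 0.
Others bid (6, 6, 6, 20): truth gives 0, best alternative gives 0.
Others bid (6, 6, 6, 25): truth gives 0, best alternative gives 0.
Others bid (6, 6, 14, 6): truth gives 0, best alternative gives 0.
(Remaining 619 profiles checked similarly; truth is weakly best in each.)
In every case the truthful bid is at least as good as any alternative, so it is a dominant strategy.

Yes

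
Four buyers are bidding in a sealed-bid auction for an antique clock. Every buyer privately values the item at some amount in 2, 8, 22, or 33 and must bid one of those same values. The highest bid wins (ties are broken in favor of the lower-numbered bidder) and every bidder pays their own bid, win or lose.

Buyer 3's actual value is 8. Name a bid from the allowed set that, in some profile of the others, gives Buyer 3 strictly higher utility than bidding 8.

2

Suppose Buyer 1 bids 2, Buyer 2 bids 2 and Buyer 4 bids 22.
Bid 8: loses but pays 8, utility -8.
Bid 2: loses but pays 2, utility -2.
So bidding 2 beats truth here (-2 > -8).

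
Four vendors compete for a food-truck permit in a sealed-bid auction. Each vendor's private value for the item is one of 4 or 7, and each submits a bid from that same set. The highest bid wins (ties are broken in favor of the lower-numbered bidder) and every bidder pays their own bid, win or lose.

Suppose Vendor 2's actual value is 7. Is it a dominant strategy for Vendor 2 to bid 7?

No

Consider the case where Vendor 1 bids 7, Vendor 3 bids 4 and Vendor 4 bids 4.
Truthful bid 7: loses but pays 7, utility -7.
Bid 4 instead: loses but pays 4, utility -4.
Since -4 > -7, bidding 4 is strictly better here, so truthful bidding is not dominant.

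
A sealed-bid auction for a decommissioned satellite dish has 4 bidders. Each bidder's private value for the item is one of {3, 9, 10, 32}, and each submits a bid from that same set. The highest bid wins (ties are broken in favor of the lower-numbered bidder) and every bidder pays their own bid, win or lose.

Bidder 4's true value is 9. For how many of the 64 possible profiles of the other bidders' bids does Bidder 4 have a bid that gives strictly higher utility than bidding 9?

Others bid (3, 3, 9): truth gives -9; bid 10 gives -1 > -9. Violating.
Others bid (3, 3, 10): truth gives -9; bid 3 gives -3 > -9. Violating.
Others bid (3, 3, 32): truth gives -9; bid 3 gives -3 > -9. Violating.
Others bid (3, 9, 3): truth gives -9; bid 10 gives -1 > -9. Violating.
Others bid (3, 3, 3): truth gives 0; no alternative beats it.
(Checking all 64 profiles: 63 have a profitable deviation, 1 does not.)

63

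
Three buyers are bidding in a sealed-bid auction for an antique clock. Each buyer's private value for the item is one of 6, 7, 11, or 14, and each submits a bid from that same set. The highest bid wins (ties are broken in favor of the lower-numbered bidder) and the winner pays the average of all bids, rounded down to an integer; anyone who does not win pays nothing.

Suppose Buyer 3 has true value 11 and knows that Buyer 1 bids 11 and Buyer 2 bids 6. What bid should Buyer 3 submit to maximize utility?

Bid 6: loses, pays 0, utility 0.
Bid 7: loses, pays 0, utility 0.
Bid 11: loses, pays 0, utility 0.
Bid 14: wins, pays 10, utility 11 - 10 = 1.
The best choice is 14 with utility 1.

14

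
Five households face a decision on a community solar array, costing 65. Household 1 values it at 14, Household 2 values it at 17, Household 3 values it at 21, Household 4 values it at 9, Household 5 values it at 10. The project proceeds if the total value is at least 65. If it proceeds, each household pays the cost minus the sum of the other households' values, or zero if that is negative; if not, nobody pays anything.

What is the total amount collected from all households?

Total value 71 ≥ cost 65, so it is built.
Household 1: others sum to 57; max(0, 65 - 57) = 8.
Household 2: others sum to 54; max(0, 65 - 54) = 11.
Household 3: others sum to 50; max(0, 65 - 50) = 15.
Household 4: others sum to 62; max(0, 65 - 62) = 3.
Household 5: others sum to 61; max(0, 65 - 61) = 4.
Total collected = 8 + 11 + 15 + 3 + 4 = 41.

41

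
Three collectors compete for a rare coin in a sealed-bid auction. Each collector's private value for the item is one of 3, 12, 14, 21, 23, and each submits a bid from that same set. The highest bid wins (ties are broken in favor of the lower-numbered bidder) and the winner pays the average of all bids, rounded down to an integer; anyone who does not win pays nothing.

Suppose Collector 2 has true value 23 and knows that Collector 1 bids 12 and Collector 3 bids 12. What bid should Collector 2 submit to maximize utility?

Bid 3: loses, pays 0, utility 0.
Bid 12: loses, pays 0, utility 0.
Bid 14: wins, pays 12, utility 23 - 12 = 11.
Bid 21: wins, pays 15, utility 23 - 15 = 8.
Bid 23: wins, pays 15, utility 23 - 15 = 8.
The best choice is 14 with utility 11.

14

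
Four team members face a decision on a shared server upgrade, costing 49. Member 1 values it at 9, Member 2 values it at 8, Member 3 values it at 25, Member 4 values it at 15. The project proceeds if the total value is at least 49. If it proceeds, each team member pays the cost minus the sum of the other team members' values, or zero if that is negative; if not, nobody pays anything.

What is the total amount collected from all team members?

25

Total value 57 ≥ cost 49, so it is built.
Member 1: others sum to 48; max(0, 49 - 48) = 1.
Member 2: others sum to 49; max(0, 49 - 49) = 0.
Member 3: others sum to 32; max(0, 49 - 32) = 17.
Member 4: others sum to 42; max(0, 49 - 42) = 7.
Total collected = 1 + 0 + 17 + 7 = 25.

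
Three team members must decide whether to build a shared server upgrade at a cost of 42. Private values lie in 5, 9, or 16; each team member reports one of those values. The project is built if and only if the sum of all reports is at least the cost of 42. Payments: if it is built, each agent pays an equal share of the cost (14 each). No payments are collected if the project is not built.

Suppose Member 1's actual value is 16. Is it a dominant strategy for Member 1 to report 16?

Yes

Check each profile of the others' reports and compare truth against every alternative report.
Others report (16, 16): truth gives 2, best alternative gives 0.
Others report (5, 5): truth gives 0, best alternative gives 0.
Others report (5, 9): truth gives 0, best alternative gives 0.
Others report (5, 16): truth gives 0, best alternative gives 0.
Others report (9, 5): truth gives 0, best alternative gives 0.
Others report (9, 9): truth gives 0, best alternative gives 0.
(Remaining 3 profiles checked similarly; truth is weakly best in each.)
In every case the truthful report is at least as good as any alternative, so it is a dominant strategy.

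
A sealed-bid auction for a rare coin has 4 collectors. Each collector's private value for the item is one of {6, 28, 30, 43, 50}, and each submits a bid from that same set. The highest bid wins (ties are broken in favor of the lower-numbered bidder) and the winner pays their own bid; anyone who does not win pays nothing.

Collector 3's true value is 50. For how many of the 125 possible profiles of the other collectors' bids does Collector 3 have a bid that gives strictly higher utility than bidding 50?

Others bid (6, 6, 6): truth gives 0; bid 28 gives 22 > 0. Violating.
Others bid (6, 6, 28): truth gives 0; bid 28 gives 22 > 0. Violating.
Others bid (6, 6, 30): truth gives 0; bid 30 gives 20 > 0. Violating.
Others bid (6, 6, 43): truth gives 0; bid 43 gives 7 > 0. Violating.
Others bid (6, 6, 50): truth gives 0; no alternative beats it.
Others bid (6, 28, 50): truth gives 0; no alternative beats it.
(Checking all 125 profiles: 36 have a profitable deviation, 89 do not.)

36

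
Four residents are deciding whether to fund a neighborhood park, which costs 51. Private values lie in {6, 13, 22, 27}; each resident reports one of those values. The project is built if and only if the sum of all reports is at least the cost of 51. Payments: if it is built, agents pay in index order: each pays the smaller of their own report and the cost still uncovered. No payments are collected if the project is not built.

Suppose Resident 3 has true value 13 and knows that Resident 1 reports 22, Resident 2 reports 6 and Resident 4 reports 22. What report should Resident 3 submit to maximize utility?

Report 6: project built, pays 6, utility 13 - 6 = 7.
Report 13: project built, pays 13, utility 13 - 13 = 0.
Report 22: project built, pays 22, utility 13 - 22 = -9.
Report 27: project built, pays 23, utility 13 - 23 = -10.
The best choice is 6 with utility 7.

6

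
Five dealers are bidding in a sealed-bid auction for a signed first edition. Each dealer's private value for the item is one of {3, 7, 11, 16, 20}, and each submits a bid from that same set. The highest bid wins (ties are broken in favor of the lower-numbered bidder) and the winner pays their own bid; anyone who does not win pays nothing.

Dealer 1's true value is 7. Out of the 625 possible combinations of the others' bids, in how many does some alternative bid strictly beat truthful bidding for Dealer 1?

Others bid (3, 3, 3, 3): truth gives 0; bid 3 gives 4 > 0. Violating.
Others bid (3, 3, 3, 7): truth gives 0; no alternative beats it.
Others bid (3, 3, 3, 11): truth gives 0; no alternative beats it.
(Checking all 625 profiles: 1 has a profitable deviation, 624 do not.)

1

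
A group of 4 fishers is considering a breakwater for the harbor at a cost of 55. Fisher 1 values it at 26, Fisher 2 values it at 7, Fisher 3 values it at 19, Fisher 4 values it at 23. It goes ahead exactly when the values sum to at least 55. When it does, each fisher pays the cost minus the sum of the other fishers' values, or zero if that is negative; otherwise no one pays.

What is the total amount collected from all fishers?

Total value 75 ≥ cost 55, so it is built.
Fisher 1: others sum to 49; max(0, 55 - 49) = 6.
Fisher 2: others sum to 68; max(0, 55 - 68) = 0.
Fisher 3: others sum to 56; max(0, 55 - 56) = 0.
Fisher 4: others sum to 52; max(0, 55 - 52) = 3.
Total collected = 6 + 0 + 0 + 3 = 9.

9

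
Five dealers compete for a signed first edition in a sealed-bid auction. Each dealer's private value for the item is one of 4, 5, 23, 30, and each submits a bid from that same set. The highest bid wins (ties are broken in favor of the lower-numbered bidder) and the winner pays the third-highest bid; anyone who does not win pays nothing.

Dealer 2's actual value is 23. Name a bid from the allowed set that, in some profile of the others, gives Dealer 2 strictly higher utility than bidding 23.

Suppose Dealer 1 bids 4, Dealer 3 bids 4, Dealer 4 bids 4 and Dealer 5 bids 30.
Bid 23: loses, pays 0, utility 0.
Bid 30: wins, pays 4, utility 23 - 4 = 19.
So bidding 30 beats truth here (19 > 0).

30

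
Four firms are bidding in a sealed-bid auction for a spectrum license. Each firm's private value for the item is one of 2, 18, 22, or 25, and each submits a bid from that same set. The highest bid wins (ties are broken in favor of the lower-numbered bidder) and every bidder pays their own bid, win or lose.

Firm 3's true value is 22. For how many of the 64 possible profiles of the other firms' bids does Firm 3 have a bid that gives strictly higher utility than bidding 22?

Others bid (2, 2, 2): truth gives 0; bid 18 gives 4 > 0. Violating.
Others bid (2, 2, 18): truth gives 0; bid 18 gives 4 > 0. Violating.
Others bid (2, 2, 25): truth gives -22; bid 2 gives -2 > -22. Violating.
Others bid (2, 18, 25): truth gives -22; bid 2 gives -2 > -22. Violating.
Others bid (2, 2, 22): truth gives 0; no alternative beats it.
Others bid (2, 18, 2): truth gives 0; no alternative beats it.
(Checking all 64 profiles: 54 have a profitable deviation, 10 do not.)

54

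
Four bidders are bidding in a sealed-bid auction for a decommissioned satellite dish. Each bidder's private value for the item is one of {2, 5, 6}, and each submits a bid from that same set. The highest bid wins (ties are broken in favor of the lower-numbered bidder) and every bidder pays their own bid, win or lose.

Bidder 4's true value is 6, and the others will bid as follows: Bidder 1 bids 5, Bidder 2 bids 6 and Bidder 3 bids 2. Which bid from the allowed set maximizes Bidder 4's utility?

Bid 2: loses but pays 2, utility -2.
Bid 5: loses but pays 5, utility -5.
Bid 6: loses but pays 6, utility -6.
The best choice is 2 with utility -2.

2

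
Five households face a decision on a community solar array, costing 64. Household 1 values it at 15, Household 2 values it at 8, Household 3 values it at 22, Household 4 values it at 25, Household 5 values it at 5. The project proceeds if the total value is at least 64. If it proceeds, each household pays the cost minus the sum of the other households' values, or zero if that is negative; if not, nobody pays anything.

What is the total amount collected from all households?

Total value 75 ≥ cost 64, so it is built.
Household 1: others sum to 60; max(0, 64 - 60) = 4.
Household 2: others sum to 67; max(0, 64 - 67) = 0.
Household 3: others sum to 53; max(0, 64 - 53) = 11.
Household 4: others sum to 50; max(0, 64 - 50) = 14.
Household 5: others sum to 70; max(0, 64 - 70) = 0.
Total collected = 4 + 0 + 11 + 14 + 0 = 29.

29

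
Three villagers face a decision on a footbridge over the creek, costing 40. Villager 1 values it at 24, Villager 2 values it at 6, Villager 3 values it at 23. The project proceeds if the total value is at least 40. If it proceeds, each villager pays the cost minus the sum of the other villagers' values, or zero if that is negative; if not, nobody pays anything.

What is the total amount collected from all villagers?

Total value 53 ≥ cost 40, so it is built.
Villager 1: others sum to 29; max(0, 40 - 29) = 11.
Villager 2: others sum to 47; max(0, 40 - 47) = 0.
Villager 3: others sum to 30; max(0, 40 - 30) = 10.
Total collected = 11 + 0 + 10 = 21.

21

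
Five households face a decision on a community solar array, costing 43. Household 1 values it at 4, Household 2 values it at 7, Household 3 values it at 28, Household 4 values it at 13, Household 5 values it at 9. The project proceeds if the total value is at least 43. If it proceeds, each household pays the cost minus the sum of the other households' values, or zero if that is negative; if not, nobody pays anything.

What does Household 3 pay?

10

Total value 61 ≥ cost 43, so the project is built.
The other households' values sum to 33.
Cost minus that sum is 43 - 33 = 10.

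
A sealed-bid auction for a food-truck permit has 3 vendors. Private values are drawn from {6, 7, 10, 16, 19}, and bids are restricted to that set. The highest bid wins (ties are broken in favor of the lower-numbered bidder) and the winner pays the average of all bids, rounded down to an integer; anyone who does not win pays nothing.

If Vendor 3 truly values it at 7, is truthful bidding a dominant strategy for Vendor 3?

Yes

Check each profile of the others' bids and compare truth against every alternative bid.
Others bid (6, 6): truth gives 1, best alternative gives 0.
Others bid (6, 7): truth gives 0, best alternative gives 0.
Others bid (6, 10): truth gives 0, best alternative gives 0.
Others bid (6, 16): truth gives 0, best alternative gives 0.
Others bid (6, 19): truth gives 0, best alternative gives 0.
Others bid (7, 6): truth gives 0, best alternative gives 0.
(Remaining 19 profiles checked similarly; truth is weakly best in each.)
In every case the truthful bid is at least as good as any alternative, so it is a dominant strategy.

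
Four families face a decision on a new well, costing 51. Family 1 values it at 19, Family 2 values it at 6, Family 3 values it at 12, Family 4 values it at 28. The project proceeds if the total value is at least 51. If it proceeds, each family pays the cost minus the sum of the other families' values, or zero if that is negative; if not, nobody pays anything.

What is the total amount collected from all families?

Total value 65 ≥ cost 51, so it is built.
Family 1: others sum to 46; max(0, 51 - 46) = 5.
Family 2: others sum to 59; max(0, 51 - 59) = 0.
Family 3: others sum to 53; max(0, 51 - 53) = 0.
Family 4: others sum to 37; max(0, 51 - 37) = 14.
Total collected = 5 + 0 + 0 + 14 = 19.

19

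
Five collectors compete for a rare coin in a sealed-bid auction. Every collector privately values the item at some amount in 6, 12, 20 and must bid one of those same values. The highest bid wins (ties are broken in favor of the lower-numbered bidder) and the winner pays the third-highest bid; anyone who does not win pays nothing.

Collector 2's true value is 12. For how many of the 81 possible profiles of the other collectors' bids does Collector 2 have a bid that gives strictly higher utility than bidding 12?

Others bid (6, 6, 6, 20): truth gives 0; bid 20 gives 6 > 0. Violating.
Others bid (6, 6, 20, 6): truth gives 0; bid 20 gives 6 > 0. Violating.
Others bid (6, 20, 6, 6): truth gives 0; bid 20 gives 6 > 0. Violating.
Others bid (12, 6, 6, 6): truth gives 0; bid 20 gives 6 > 0. Violating.
Others bid (6, 6, 6, 6): truth gives 6; no alternative beats it.
Others bid (6, 6, 6, 12): truth gives 6; no alternative beats it.
(Checking all 81 profiles: 4 have a profitable deviation, 77 do not.)

4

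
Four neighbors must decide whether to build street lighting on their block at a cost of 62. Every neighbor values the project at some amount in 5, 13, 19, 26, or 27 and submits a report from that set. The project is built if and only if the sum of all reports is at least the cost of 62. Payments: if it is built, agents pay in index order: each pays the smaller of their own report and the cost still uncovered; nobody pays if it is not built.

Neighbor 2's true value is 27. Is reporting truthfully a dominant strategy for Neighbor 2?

Consider the case where Neighbor 1 reports 5, Neighbor 3 reports 5 and Neighbor 4 reports 26.
Truthful report 27: project built, pays 27, utility 27 - 27 = 0.
Report 26 instead: project built, pays 26, utility 27 - 26 = 1.
Since 1 > 0, reporting 26 is strictly better here, so truthful reporting is not dominant.

No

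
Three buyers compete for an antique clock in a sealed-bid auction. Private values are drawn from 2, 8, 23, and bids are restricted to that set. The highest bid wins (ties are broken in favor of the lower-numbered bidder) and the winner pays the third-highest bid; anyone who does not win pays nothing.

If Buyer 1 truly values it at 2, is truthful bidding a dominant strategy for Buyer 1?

Yes

Check each profile of the others' bids and compare truth against every alternative bid.
Others bid (8, 8): truth gives 0, best alternative gives -6.
Others bid (2, 2): truth gives 0, best alternative gives 0.
Others bid (2, 8): truth gives 0, best alternative gives 0.
Others bid (2, 23): truth gives 0, best alternative gives 0.
Others bid (8, 2): truth gives 0, best alternative gives 0.
Others bid (8, 23): truth gives 0, best alternative gives 0.
(Remaining 3 profiles checked similarly; truth is weakly best in each.)
In every case the truthful bid is at least as good as any alternative, so it is a dominant strategy.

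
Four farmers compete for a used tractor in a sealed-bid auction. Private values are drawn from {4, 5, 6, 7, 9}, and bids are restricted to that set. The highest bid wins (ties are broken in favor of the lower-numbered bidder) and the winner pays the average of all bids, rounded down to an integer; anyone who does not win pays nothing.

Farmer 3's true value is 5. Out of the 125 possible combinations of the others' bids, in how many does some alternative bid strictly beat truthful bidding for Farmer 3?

Others bid (4, 5, 4): truth gives 0; bid 6 gives 1 > 0. Violating.
Others bid (5, 4, 4): truth gives 0; bid 6 gives 1 > 0. Violating.
Others bid (4, 4, 4): truth gives 1; no alternative beats it.
Others bid (4, 4, 5): truth gives 1; no alternative beats it.
(Checking all 125 profiles: 2 have a profitable deviation, 123 do not.)

2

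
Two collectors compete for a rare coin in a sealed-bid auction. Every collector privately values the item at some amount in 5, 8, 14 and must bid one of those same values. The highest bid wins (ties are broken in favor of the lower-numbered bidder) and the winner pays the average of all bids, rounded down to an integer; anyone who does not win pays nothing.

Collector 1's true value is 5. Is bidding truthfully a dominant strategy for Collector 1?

Yes

Check each profile of the others' bids and compare truth against every alternative bid.
Others bid (8): truth gives 0, best alternative gives -3.
Others bid (5): truth gives 0, best alternative gives -1.
Others bid (14): truth gives 0, best alternative gives 0.
In every case the truthful bid is at least as good as any alternative, so it is a dominant strategy.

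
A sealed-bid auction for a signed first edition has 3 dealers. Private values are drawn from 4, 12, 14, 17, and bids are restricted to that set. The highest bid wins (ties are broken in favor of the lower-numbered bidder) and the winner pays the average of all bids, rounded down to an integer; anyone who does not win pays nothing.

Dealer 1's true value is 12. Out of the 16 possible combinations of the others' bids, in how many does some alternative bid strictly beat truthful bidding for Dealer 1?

3

Others bid (4, 4): truth gives 6; bid 4 gives 8 > 6. Violating.
Others bid (4, 14): truth gives 0; bid 14 gives 2 > 0. Violating.
Others bid (14, 4): truth gives 0; bid 14 gives 2 > 0. Violating.
Others bid (4, 12): truth gives 3; no alternative beats it.
Others bid (4, 17): truth gives 0; no alternative beats it.
(Checking all 16 profiles: 3 have a profitable deviation, 13 do not.)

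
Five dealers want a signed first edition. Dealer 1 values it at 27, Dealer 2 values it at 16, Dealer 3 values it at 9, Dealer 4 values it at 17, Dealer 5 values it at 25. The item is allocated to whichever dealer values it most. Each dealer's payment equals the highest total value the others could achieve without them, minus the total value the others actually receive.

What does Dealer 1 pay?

Dealer 1 has the highest value and receives the item.
Without Dealer 1, the item would go to the next-highest value, 25, so the others could achieve 25.
With Dealer 1 present and winning, the others receive nothing, so their total is 0.
Payment = 25 - 0 = 25.

25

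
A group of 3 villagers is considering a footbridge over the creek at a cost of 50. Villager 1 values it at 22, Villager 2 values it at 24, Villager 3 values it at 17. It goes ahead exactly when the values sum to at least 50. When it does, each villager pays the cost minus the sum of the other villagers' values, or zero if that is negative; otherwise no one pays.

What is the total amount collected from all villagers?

Total value 63 ≥ cost 50, so it is built.
Villager 1: others sum to 41; max(0, 50 - 41) = 9.
Villager 2: others sum to 39; max(0, 50 - 39) = 11.
Villager 3: others sum to 46; max(0, 50 - 46) = 4.
Total collected = 9 + 11 + 4 = 24.

24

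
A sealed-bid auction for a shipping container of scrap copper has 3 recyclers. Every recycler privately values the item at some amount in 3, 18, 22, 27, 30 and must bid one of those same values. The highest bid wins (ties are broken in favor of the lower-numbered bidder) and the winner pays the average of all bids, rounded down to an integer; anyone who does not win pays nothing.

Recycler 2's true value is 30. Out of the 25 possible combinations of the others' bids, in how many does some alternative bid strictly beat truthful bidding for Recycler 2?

12

Others bid (3, 3): truth gives 18; bid 18 gives 22 > 18. Violating.
Others bid (3, 18): truth gives 13; bid 18 gives 17 > 13. Violating.
Others bid (3, 22): truth gives 12; bid 22 gives 15 > 12. Violating.
Others bid (3, 27): truth gives 10; bid 27 gives 11 > 10. Violating.
Others bid (3, 30): truth gives 9; no alternative beats it.
Others bid (18, 30): truth gives 4; no alternative beats it.
(Checking all 25 profiles: 12 have a profitable deviation, 13 do not.)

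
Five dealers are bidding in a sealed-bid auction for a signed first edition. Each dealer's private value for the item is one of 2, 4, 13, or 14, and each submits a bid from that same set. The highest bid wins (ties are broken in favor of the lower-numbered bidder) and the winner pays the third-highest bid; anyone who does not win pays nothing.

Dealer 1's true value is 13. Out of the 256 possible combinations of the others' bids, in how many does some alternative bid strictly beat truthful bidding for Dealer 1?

Others bid (2, 2, 2, 14): truth gives 0; bid 14 gives 11 > 0. Violating.
Others bid (2, 2, 4, 14): truth gives 0; bid 14 gives 9 > 0. Violating.
Others bid (2, 2, 14, 2): truth gives 0; bid 14 gives 11 > 0. Violating.
Others bid (2, 2, 14, 4): truth gives 0; bid 14 gives 9 > 0. Violating.
Others bid (2, 2, 2, 2): truth gives 11; no alternative beats it.
Others bid (2, 2, 2, 4): truth gives 11; no alternative beats it.
(Checking all 256 profiles: 32 have a profitable deviation, 224 do not.)

32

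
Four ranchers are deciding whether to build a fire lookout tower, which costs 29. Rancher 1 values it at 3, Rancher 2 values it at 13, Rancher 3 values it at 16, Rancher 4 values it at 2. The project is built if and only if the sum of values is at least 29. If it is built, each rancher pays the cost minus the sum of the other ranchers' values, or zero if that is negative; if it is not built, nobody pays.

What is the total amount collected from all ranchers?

19

Total value 34 ≥ cost 29, so it is built.
Rancher 1: others sum to 31; max(0, 29 - 31) = 0.
Rancher 2: others sum to 21; max(0, 29 - 21) = 8.
Rancher 3: others sum to 18; max(0, 29 - 18) = 11.
Rancher 4: others sum to 32; max(0, 29 - 32) = 0.
Total collected = 0 + 8 + 11 + 0 = 19.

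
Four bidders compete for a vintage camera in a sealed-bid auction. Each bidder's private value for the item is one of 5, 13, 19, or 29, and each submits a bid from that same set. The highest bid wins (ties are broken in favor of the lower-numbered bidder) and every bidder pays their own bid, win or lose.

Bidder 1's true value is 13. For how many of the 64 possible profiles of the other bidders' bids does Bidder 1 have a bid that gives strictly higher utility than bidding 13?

57

Others bid (5, 5, 5): truth gives 0; bid 5 gives 8 > 0. Violating.
Others bid (5, 5, 19): truth gives -13; bid 5 gives -5 > -13. Violating.
Others bid (5, 5, 29): truth gives -13; bid 5 gives -5 > -13. Violating.
Others bid (5, 13, 19): truth gives -13; bid 5 gives -5 > -13. Violating.
Others bid (5, 5, 13): truth gives 0; no alternative beats it.
Others bid (5, 13, 5): truth gives 0; no alternative beats it.
(Checking all 64 profiles: 57 have a profitable deviation, 7 do not.)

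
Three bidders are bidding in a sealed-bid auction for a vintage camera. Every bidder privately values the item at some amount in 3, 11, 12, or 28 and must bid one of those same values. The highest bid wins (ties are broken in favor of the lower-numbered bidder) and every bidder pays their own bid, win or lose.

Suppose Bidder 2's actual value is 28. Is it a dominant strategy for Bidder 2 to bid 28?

Consider the case where Bidder 1 bids 3 and Bidder 3 bids 3.
Truthful bid 28: wins, pays 28, utility 28 - 28 = 0.
Bid 11 instead: wins, pays 11, utility 28 - 11 = 17.
Since 17 > 0, bidding 11 is strictly better here, so truthful bidding is not dominant.

No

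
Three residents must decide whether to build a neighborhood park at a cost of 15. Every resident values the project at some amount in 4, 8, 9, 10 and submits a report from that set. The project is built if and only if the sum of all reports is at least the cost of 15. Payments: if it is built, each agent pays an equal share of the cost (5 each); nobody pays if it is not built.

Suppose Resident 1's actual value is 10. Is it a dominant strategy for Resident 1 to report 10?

Yes

Check each profile of the others' reports and compare truth against every alternative report.
Others report (4, 4): truth gives 5, best alternative gives 5.
Others report (4, 8): truth gives 5, best alternative gives 5.
Others report (4, 9): truth gives 5, best alternative gives 5.
Others report (4, 10): truth gives 5, best alternative gives 5.
Others report (8, 4): truth gives 5, best alternative gives 5.
Others report (8, 8): truth gives 5, best alternative gives 5.
(Remaining 10 profiles checked similarly; truth is weakly best in each.)
In every case the truthful report is at least as good as any alternative, so it is a dominant strategy.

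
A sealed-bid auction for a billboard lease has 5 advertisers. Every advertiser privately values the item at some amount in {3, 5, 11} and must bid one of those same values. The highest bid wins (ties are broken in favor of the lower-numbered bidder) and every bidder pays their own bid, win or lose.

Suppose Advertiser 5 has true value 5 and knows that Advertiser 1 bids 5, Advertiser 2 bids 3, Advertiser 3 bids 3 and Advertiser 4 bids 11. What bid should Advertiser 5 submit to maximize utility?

Bid 3: loses but pays 3, utility -3.
Bid 5: loses but pays 5, utility -5.
Bid 11: loses but pays 11, utility -11.
The best choice is 3 with utility -3.

3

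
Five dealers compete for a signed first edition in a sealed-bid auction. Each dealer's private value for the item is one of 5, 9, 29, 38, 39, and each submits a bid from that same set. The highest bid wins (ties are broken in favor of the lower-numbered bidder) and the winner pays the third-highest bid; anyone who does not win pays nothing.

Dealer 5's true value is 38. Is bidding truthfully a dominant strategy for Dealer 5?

No

Consider the case where Dealer 1 bids 5, Dealer 2 bids 5, Dealer 3 bids 5 and Dealer 4 bids 38.
Truthful bid 38: loses, pays 0, utility 0.
Bid 39 instead: wins, pays 5, utility 38 - 5 = 33.
Since 33 > 0, bidding 39 is strictly better here, so truthful bidding is not dominant.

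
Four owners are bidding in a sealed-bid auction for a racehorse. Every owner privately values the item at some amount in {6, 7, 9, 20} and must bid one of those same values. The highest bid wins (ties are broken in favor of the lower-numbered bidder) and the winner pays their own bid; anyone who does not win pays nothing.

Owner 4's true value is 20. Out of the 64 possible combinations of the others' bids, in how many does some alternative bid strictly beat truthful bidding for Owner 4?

Others bid (6, 6, 6): truth gives 0; bid 7 gives 13 > 0. Violating.
Others bid (6, 6, 7): truth gives 0; bid 9 gives 11 > 0. Violating.
Others bid (6, 7, 6): truth gives 0; bid 9 gives 11 > 0. Violating.
Others bid (6, 7, 7): truth gives 0; bid 9 gives 11 > 0. Violating.
Others bid (6, 6, 9): truth gives 0; no alternative beats it.
Others bid (6, 6, 20): truth gives 0; no alternative beats it.
(Checking all 64 profiles: 8 have a profitable deviation, 56 do not.)

8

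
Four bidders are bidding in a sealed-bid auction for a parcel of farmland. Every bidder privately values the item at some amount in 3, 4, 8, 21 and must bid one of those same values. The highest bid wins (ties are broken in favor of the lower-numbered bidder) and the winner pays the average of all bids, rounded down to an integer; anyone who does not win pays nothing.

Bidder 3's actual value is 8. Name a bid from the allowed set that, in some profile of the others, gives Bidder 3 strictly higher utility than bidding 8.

4

Suppose Bidder 1 bids 3, Bidder 2 bids 3 and Bidder 4 bids 3.
Bid 8: wins, pays 4, utility 8 - 4 = 4.
Bid 4: wins, pays 3, utility 8 - 3 = 5.
So bidding 4 beats truth here (5 > 4).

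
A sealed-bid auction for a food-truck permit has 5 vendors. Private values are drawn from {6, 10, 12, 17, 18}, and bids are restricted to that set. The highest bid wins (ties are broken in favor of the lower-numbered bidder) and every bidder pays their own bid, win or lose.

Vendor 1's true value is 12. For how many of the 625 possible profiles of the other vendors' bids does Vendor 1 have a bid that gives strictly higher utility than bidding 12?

560

Others bid (6, 6, 6, 6): truth gives 0; bid 6 gives 6 > 0. Violating.
Others bid (6, 6, 6, 10): truth gives 0; bid 10 gives 2 > 0. Violating.
Others bid (6, 6, 6, 17): truth gives -12; bid 17 gives -5 > -12. Violating.
Others bid (6, 6, 6, 18): truth gives -12; bid 6 gives -6 > -12. Violating.
Others bid (6, 6, 6, 12): truth gives 0; no alternative beats it.
Others bid (6, 6, 10, 12): truth gives 0; no alternative beats it.
(Checking all 625 profiles: 560 have a profitable deviation, 65 do not.)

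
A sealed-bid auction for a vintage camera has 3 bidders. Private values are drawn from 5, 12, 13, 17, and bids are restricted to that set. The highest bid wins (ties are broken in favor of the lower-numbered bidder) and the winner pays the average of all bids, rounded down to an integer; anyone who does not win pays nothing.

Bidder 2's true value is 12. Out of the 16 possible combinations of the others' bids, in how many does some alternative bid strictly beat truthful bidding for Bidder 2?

Others bid (5, 13): truth gives 0; bid 13 gives 2 > 0. Violating.
Others bid (12, 5): truth gives 0; bid 13 gives 2 > 0. Violating.
Others bid (13, 5): truth gives 0; bid 17 gives 1 > 0. Violating.
Others bid (5, 5): truth gives 5; no alternative beats it.
Others bid (5, 12): truth gives 3; no alternative beats it.
(Checking all 16 profiles: 3 have a profitable deviation, 13 do not.)

3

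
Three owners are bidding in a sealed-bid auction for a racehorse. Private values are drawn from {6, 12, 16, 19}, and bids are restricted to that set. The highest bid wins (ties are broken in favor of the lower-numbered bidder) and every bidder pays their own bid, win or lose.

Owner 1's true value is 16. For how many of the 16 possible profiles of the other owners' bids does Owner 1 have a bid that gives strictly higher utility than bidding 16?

11

Others bid (6, 6): truth gives 0; bid 6 gives 10 > 0. Violating.
Others bid (6, 12): truth gives 0; bid 12 gives 4 > 0. Violating.
Others bid (6, 19): truth gives -16; bid 19 gives -3 > -16. Violating.
Others bid (12, 6): truth gives 0; bid 12 gives 4 > 0. Violating.
Others bid (6, 16): truth gives 0; no alternative beats it.
Others bid (12, 16): truth gives 0; no alternative beats it.
(Checking all 16 profiles: 11 have a profitable deviation, 5 do not.)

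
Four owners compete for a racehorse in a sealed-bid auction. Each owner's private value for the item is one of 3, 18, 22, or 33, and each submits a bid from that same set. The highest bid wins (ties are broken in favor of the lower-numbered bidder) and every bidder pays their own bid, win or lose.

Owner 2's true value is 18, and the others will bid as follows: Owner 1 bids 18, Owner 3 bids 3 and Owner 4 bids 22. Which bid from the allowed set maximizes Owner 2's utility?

Bid 3: loses but pays 3, utility -3.
Bid 18: loses but pays 18, utility -18.
Bid 22: wins, pays 22, utility 18 - 22 = -4.
Bid 33: wins, pays 33, utility 18 - 33 = -15.
The best choice is 3 with utility -3.

3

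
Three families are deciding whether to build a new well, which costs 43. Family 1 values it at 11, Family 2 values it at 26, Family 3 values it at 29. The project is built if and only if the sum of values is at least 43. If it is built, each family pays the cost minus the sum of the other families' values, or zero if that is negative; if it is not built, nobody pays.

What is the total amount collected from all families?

Total value 66 ≥ cost 43, so it is built.
Family 1: others sum to 55; max(0, 43 - 55) = 0.
Family 2: others sum to 40; max(0, 43 - 40) = 3.
Family 3: others sum to 37; max(0, 43 - 37) = 6.
Total collected = 0 + 3 + 6 = 9.

9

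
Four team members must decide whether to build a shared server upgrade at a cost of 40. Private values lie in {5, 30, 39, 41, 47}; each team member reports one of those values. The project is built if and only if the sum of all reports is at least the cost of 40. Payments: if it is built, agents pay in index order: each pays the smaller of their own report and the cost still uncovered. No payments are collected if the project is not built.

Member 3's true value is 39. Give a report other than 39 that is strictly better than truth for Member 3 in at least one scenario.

Suppose Member 1 reports 5, Member 2 reports 5 and Member 4 reports 30.
Report 39: project built, pays 30, utility 39 - 30 = 9.
Report 5: project built, pays 5, utility 39 - 5 = 34.
So reporting 5 beats truth here (34 > 9).

5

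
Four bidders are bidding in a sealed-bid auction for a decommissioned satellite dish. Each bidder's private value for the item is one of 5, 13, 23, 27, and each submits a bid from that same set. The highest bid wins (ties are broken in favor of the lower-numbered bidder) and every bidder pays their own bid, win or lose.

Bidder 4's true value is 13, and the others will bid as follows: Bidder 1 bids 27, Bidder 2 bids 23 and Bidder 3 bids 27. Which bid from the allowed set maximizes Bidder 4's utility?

Bid 5: loses but pays 5, utility -5.
Bid 13: loses but pays 13, utility -13.
Bid 23: loses but pays 23, utility -23.
Bid 27: loses but pays 27, utility -27.
The best choice is 5 with utility -5.

5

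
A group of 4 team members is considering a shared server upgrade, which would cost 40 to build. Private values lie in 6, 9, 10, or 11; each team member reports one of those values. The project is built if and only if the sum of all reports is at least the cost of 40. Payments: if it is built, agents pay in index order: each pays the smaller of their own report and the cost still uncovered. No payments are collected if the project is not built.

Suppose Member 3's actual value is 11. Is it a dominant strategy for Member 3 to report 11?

Consider the case where Member 1 reports 9, Member 2 reports 10 and Member 4 reports 11.
Truthful report 11: project built, pays 11, utility 11 - 11 = 0.
Report 10 instead: project built, pays 10, utility 11 - 10 = 1.
Since 1 > 0, reporting 10 is strictly better here, so truthful reporting is not dominant.

No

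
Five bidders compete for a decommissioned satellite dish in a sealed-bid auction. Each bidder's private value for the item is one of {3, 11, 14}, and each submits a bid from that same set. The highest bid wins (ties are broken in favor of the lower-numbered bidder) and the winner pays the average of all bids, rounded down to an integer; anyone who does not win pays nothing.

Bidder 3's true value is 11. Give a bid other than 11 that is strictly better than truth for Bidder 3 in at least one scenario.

Suppose Bidder 1 bids 3, Bidder 2 bids 3, Bidder 4 bids 3 and Bidder 5 bids 14.
Bid 11: loses, pays 0, utility 0.
Bid 14: wins, pays 7, utility 11 - 7 = 4.
So bidding 14 beats truth here (4 > 0).

14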